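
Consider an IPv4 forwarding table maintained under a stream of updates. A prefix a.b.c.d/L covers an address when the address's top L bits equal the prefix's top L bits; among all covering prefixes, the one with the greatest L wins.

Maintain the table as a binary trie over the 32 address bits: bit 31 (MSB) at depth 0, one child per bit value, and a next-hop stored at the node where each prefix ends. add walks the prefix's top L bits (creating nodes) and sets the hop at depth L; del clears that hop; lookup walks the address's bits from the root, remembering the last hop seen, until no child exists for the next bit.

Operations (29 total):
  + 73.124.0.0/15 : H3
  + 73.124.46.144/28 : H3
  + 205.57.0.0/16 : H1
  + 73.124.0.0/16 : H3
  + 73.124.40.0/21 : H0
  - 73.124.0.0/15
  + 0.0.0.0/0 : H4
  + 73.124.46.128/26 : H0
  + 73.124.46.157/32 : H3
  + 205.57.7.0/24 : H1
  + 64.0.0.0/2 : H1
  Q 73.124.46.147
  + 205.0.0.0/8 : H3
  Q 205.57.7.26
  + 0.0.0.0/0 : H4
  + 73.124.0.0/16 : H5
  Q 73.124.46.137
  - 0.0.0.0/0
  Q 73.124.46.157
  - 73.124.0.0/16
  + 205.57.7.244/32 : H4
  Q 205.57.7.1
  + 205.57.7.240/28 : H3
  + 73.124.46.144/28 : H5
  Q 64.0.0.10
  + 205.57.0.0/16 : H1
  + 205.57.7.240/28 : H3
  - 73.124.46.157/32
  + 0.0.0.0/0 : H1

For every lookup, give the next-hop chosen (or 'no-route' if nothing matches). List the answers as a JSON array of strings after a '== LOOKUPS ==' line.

Trace:
  add 73.124.0.0/15 -> H3 at depth 15
  add 73.124.46.144/28 -> H3 at depth 28
  add 205.57.0.0/16 -> H1 at depth 16
  add 73.124.0.0/16 -> H3 at depth 16
  add 73.124.40.0/21 -> H0 at depth 21
  - 73.124.0.0/15 clear@15
  add 0.0.0.0/0 -> H4 at depth 0
  add 73.124.46.128/26 -> H0 at depth 26
  add 73.124.46.157/32 -> H3 at depth 32
  add 205.57.7.0/24 -> H1 at depth 24
  add 64.0.0.0/2 -> H1 at depth 2
  ? 73.124.46.147  path d0:H4→d1:-→d2:H1→d3:-→d4:-→d5:-→d6:-→d7:-→d8:-→d9:-→d10:-→d11:-→d12:-→d13:-→d14:-→d15:-→d16:H3→d17:-→d18:-→d19:-→d20:-→d21:H0→d22:-→d23:-→d24:-→d25:-→d26:H0→d27:-→d28:H3  best=H3
  add 205.0.0.0/8 -> H3 at depth 8
  ? 205.57.7.26  path d0:H4→d1:-→d2:-→d3:-→d4:-→d5:-→d6:-→d7:-→d8:H3→d9:-→d10:-→d11:-→d12:-→d13:-→d14:-→d15:-→d16:H1→d17:-→d18:-→d19:-→d20:-→d21:-→d22:-→d23:-→d24:H1  best=H1
  add 0.0.0.0/0 -> H4 at depth 0
  add 73.124.0.0/16 -> H5 at depth 16
  ? 73.124.46.137  path d0:H4→d1:-→d2:H1→d3:-→d4:-→d5:-→d6:-→d7:-→d8:-→d9:-→d10:-→d11:-→d12:-→d13:-→d14:-→d15:-→d16:H5→d17:-→d18:-→d19:-→d20:-→d21:H0→d22:-→d23:-→d24:-→d25:-→d26:H0→d27:-  best=H0
  - 0.0.0.0/0 clear@0
  ? 73.124.46.157  path d0:-→d1:-→d2:H1→d3:-→d4:-→d5:-→d6:-→d7:-→d8:-→d9:-→d10:-→d11:-→d12:-→d13:-→d14:-→d15:-→d16:H5→d17:-→d18:-→d19:-→d20:-→d21:H0→d22:-→d23:-→d24:-→d25:-→d26:H0→d27:-→d28:H3→d29:-→d30:-→d31:-→d32:H3  best=H3
  - 73.124.0.0/16 clear@16
  add 205.57.7.244/32 -> H4 at depth 32
  ? 205.57.7.1  path d0:-→d1:-→d2:-→d3:-→d4:-→d5:-→d6:-→d7:-→d8:H3→d9:-→d10:-→d11:-→d12:-→d13:-→d14:-→d15:-→d16:H1→d17:-→d18:-→d19:-→d20:-→d21:-→d22:-→d23:-→d24:H1  best=H1
  add 205.57.7.240/28 -> H3 at depth 28
  add 73.124.46.144/28 -> H5 at depth 28
  ? 64.0.0.10  path d0:-→d1:-→d2:H1→d3:-→d4:-  best=H1
  add 205.57.0.0/16 -> H1 at depth 16
  add 205.57.7.240/28 -> H3 at depth 28
  - 73.124.46.157/32 clear@32
  add 0.0.0.0/0 -> H1 at depth 0

== LOOKUPS ==
["H3","H1","H0","H3","H1","H1"]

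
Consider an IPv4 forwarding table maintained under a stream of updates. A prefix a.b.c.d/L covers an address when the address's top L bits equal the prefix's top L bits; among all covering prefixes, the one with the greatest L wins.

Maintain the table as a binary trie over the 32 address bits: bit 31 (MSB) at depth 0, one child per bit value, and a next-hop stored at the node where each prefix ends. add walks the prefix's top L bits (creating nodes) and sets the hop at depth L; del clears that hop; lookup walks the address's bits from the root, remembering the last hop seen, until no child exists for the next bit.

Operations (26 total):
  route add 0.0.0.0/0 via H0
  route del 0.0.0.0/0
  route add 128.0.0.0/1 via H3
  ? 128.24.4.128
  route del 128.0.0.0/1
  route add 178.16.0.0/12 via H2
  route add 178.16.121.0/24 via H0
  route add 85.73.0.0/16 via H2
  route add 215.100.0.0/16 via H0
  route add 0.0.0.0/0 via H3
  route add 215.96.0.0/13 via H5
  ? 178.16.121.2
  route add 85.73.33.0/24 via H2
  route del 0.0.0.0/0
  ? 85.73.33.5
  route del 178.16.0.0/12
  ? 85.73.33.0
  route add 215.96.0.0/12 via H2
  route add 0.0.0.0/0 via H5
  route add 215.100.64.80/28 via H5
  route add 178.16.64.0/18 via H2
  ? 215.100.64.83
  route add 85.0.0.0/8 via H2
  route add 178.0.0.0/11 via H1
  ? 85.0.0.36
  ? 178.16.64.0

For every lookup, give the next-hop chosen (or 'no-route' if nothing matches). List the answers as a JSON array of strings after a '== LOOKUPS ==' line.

Trace:
  add 0.0.0.0/0 -> H0 at depth 0
  - 0.0.0.0/0 clear@0
  add 128.0.0.0/1 -> H3 at depth 1
  Q 128.24.4.128: descend 1 ; hops seen [H3] ; pick H3
  - 128.0.0.0/1 clear@1
  add 178.16.0.0/12 -> H2 at depth 12
  add 178.16.121.0/24 -> H0 at depth 24
  add 85.73.0.0/16 -> H2 at depth 16
  add 215.100.0.0/16 -> H0 at depth 16
  add 0.0.0.0/0 -> H3 at depth 0
  add 215.96.0.0/13 -> H5 at depth 13
  Q 178.16.121.2: descend 101100100001000001111001 ; hops seen [H3,H2,H0] ; pick H0
  add 85.73.33.0/24 -> H2 at depth 24
  - 0.0.0.0/0 clear@0
  Q 85.73.33.5: descend 010101010100100100100001 ; hops seen [H2,H2] ; pick H2
  - 178.16.0.0/12 clear@12
  Q 85.73.33.0: descend 010101010100100100100001 ; hops seen [H2,H2] ; pick H2
  add 215.96.0.0/12 -> H2 at depth 12
  add 0.0.0.0/0 -> H5 at depth 0
  add 215.100.64.80/28 -> H5 at depth 28
  add 178.16.64.0/18 -> H2 at depth 18
  Q 215.100.64.83: descend 1101011101100100010000000101 ; hops seen [H5,H2,H5,H0,H5] ; pick H5
  add 85.0.0.0/8 -> H2 at depth 8
  add 178.0.0.0/11 -> H1 at depth 11
  Q 85.0.0.36: descend 010101010 ; hops seen [H5,H2] ; pick H2
  Q 178.16.64.0: descend 101100100001000001 ; hops seen [H5,H1,H2] ; pick H2

== LOOKUPS ==
["H3","H0","H2","H2","H5","H2","H2"]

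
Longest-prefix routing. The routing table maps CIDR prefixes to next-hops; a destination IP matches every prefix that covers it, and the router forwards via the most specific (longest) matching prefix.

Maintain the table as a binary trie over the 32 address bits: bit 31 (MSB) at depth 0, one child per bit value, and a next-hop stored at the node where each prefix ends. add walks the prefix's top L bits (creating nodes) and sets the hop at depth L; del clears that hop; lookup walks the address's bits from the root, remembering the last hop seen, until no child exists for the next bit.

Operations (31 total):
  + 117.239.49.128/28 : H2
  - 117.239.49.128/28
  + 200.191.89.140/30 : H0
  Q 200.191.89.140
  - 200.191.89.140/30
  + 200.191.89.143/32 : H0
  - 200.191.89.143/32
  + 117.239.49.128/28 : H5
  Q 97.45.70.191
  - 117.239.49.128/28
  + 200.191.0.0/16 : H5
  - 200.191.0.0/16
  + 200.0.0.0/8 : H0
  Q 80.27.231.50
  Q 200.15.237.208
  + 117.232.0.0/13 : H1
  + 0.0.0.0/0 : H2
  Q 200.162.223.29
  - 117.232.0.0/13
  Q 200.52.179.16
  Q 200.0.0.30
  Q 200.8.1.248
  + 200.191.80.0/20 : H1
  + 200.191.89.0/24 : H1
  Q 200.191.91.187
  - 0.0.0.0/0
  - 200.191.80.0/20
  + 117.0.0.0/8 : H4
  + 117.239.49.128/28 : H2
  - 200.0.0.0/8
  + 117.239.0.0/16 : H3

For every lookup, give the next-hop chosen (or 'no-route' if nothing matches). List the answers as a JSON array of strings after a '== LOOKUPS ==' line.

Trace:
  add 117.239.49.128/28 -> H2 at depth 28
  del 117.239.49.128/28 (clear depth 28)
  add 200.191.89.140/30 -> H0 at depth 30
  Q 200.191.89.140: descend 110010001011111101011001100011 ; hops seen [H0] ; pick H0
  del 200.191.89.140/30 (clear depth 30)
  add 200.191.89.143/32 -> H0 at depth 32
  del 200.191.89.143/32 (clear depth 32)
  add 117.239.49.128/28 -> H5 at depth 28
  Q 97.45.70.191: descend 011 ; hops seen [∅] ; pick no-route
  del 117.239.49.128/28 (clear depth 28)
  add 200.191.0.0/16 -> H5 at depth 16
  del 200.191.0.0/16 (clear depth 16)
  add 200.0.0.0/8 -> H0 at depth 8
  Q 80.27.231.50: descend 01 ; hops seen [∅] ; pick no-route
  Q 200.15.237.208: descend 11001000 ; hops seen [H0] ; pick H0
  add 117.232.0.0/13 -> H1 at depth 13
  add 0.0.0.0/0 -> H2 at depth 0
  Q 200.162.223.29: descend 11001000101 ; hops seen [H2,H0] ; pick H0
  del 117.232.0.0/13 (clear depth 13)
  Q 200.52.179.16: descend 11001000 ; hops seen [H2,H0] ; pick H0
  Q 200.0.0.30: descend 11001000 ; hops seen [H2,H0] ; pick H0
  Q 200.8.1.248: descend 11001000 ; hops seen [H2,H0] ; pick H0
  add 200.191.80.0/20 -> H1 at depth 20
  add 200.191.89.0/24 -> H1 at depth 24
  Q 200.191.91.187: descend 1100100010111111010110 ; hops seen [H2,H0,H1] ; pick H1
  del 0.0.0.0/0 (clear depth 0)
  del 200.191.80.0/20 (clear depth 20)
  add 117.0.0.0/8 -> H4 at depth 8
  add 117.239.49.128/28 -> H2 at depth 28
  del 200.0.0.0/8 (clear depth 8)
  add 117.239.0.0/16 -> H3 at depth 16

== LOOKUPS ==
["H0","no-route","no-route","H0","H0","H0","H0","H0","H1"]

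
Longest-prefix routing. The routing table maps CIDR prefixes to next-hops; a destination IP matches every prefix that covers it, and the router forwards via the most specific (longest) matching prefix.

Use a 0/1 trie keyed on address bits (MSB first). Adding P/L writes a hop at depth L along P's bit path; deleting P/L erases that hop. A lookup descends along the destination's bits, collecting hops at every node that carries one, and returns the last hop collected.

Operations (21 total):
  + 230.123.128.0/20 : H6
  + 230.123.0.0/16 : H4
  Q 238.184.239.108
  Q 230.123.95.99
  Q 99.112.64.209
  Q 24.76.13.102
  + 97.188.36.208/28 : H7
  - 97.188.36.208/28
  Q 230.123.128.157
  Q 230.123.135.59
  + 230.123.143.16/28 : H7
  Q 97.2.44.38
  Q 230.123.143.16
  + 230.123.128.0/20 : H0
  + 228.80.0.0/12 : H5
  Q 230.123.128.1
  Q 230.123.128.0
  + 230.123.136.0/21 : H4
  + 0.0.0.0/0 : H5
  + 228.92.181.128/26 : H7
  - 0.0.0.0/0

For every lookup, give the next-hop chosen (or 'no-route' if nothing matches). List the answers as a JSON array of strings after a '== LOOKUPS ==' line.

Trace:
  add 230.123.128.0/20 -> H6 at depth 20
  add 230.123.0.0/16 -> H4 at depth 16
  lookup 238.184.239.108: bits 1110 walk d0:-→d1:-→d2:-→d3:-→d4:- -> no-route
  lookup 230.123.95.99: bits 1110011001111011 walk d0:-→d1:-→d2:-→d3:-→d4:-→d5:-→d6:-→d7:-→d8:-→d9:-→d10:-→d11:-→d12:-→d13:-→d14:-→d15:-→d16:H4 -> H4
  lookup 99.112.64.209: bits ε walk d0:- -> no-route
  lookup 24.76.13.102: bits ε walk d0:- -> no-route
  add 97.188.36.208/28 -> H7 at depth 28
  del 97.188.36.208/28 (clear depth 28)
  lookup 230.123.128.157: bits 11100110011110111000 walk d0:-→d1:-→d2:-→d3:-→d4:-→d5:-→d6:-→d7:-→d8:-→d9:-→d10:-→d11:-→d12:-→d13:-→d14:-→d15:-→d16:H4→d17:-→d18:-→d19:-→d20:H6 -> H6
  lookup 230.123.135.59: bits 11100110011110111000 walk d0:-→d1:-→d2:-→d3:-→d4:-→d5:-→d6:-→d7:-→d8:-→d9:-→d10:-→d11:-→d12:-→d13:-→d14:-→d15:-→d16:H4→d17:-→d18:-→d19:-→d20:H6 -> H6
  add 230.123.143.16/28 -> H7 at depth 28
  lookup 97.2.44.38: bits 01100001 walk d0:-→d1:-→d2:-→d3:-→d4:-→d5:-→d6:-→d7:-→d8:- -> no-route
  lookup 230.123.143.16: bits 1110011001111011100011110001 walk d0:-→d1:-→d2:-→d3:-→d4:-→d5:-→d6:-→d7:-→d8:-→d9:-→d10:-→d11:-→d12:-→d13:-→d14:-→d15:-→d16:H4→d17:-→d18:-→d19:-→d20:H6→d21:-→d22:-→d23:-→d24:-→d25:-→d26:-→d27:-→d28:H7 -> H7
  add 230.123.128.0/20 -> H0 at depth 20
  add 228.80.0.0/12 -> H5 at depth 12
  lookup 230.123.128.1: bits 11100110011110111000 walk d0:-→d1:-→d2:-→d3:-→d4:-→d5:-→d6:-→d7:-→d8:-→d9:-→d10:-→d11:-→d12:-→d13:-→d14:-→d15:-→d16:H4→d17:-→d18:-→d19:-→d20:H0 -> H0
  lookup 230.123.128.0: bits 11100110011110111000 walk d0:-→d1:-→d2:-→d3:-→d4:-→d5:-→d6:-→d7:-→d8:-→d9:-→d10:-→d11:-→d12:-→d13:-→d14:-→d15:-→d16:H4→d17:-→d18:-→d19:-→d20:H0 -> H0
  add 230.123.136.0/21 -> H4 at depth 21
  add 0.0.0.0/0 -> H5 at depth 0
  add 228.92.181.128/26 -> H7 at depth 26
  del 0.0.0.0/0 (clear depth 0)

== LOOKUPS ==
["no-route","H4","no-route","no-route","H6","H6","no-route","H7","H0","H0"]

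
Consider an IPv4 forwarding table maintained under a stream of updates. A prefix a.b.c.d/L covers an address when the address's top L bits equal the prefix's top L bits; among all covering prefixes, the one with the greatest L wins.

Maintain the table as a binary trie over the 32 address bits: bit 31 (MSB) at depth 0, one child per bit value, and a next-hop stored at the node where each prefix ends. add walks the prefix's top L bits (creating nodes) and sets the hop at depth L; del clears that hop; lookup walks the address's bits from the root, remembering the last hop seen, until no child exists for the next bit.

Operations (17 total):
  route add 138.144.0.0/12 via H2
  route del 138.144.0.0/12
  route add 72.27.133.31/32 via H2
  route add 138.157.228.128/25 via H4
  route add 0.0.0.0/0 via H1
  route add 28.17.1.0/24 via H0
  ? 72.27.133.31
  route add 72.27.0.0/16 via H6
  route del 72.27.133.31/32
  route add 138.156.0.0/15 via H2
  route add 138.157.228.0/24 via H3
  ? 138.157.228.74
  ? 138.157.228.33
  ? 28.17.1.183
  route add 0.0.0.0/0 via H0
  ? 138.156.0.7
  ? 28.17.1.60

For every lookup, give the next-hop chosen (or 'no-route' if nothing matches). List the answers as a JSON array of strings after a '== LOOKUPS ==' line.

Trace:
  add 138.144.0.0/12 -> H2 at depth 12
  del 138.144.0.0/12 (clear depth 12)
  add 72.27.133.31/32 -> H2 at depth 32
  add 138.157.228.128/25 -> H4 at depth 25
  add 0.0.0.0/0 -> H1 at depth 0
  add 28.17.1.0/24 -> H0 at depth 24
  ? 72.27.133.31  path d0:H1→d1:-→d2:-→d3:-→d4:-→d5:-→d6:-→d7:-→d8:-→d9:-→d10:-→d11:-→d12:-→d13:-→d14:-→d15:-→d16:-→d17:-→d18:-→d19:-→d20:-→d21:-→d22:-→d23:-→d24:-→d25:-→d26:-→d27:-→d28:-→d29:-→d30:-→d31:-→d32:H2  best=H2
  add 72.27.0.0/16 -> H6 at depth 16
  del 72.27.133.31/32 (clear depth 32)
  add 138.156.0.0/15 -> H2 at depth 15
  add 138.157.228.0/24 -> H3 at depth 24
  ? 138.157.228.74  path d0:H1→d1:-→d2:-→d3:-→d4:-→d5:-→d6:-→d7:-→d8:-→d9:-→d10:-→d11:-→d12:-→d13:-→d14:-→d15:H2→d16:-→d17:-→d18:-→d19:-→d20:-→d21:-→d22:-→d23:-→d24:H3  best=H3
  ? 138.157.228.33  path d0:H1→d1:-→d2:-→d3:-→d4:-→d5:-→d6:-→d7:-→d8:-→d9:-→d10:-→d11:-→d12:-→d13:-→d14:-→d15:H2→d16:-→d17:-→d18:-→d19:-→d20:-→d21:-→d22:-→d23:-→d24:H3  best=H3
  ? 28.17.1.183  path d0:H1→d1:-→d2:-→d3:-→d4:-→d5:-→d6:-→d7:-→d8:-→d9:-→d10:-→d11:-→d12:-→d13:-→d14:-→d15:-→d16:-→d17:-→d18:-→d19:-→d20:-→d21:-→d22:-→d23:-→d24:H0  best=H0
  add 0.0.0.0/0 -> H0 at depth 0
  ? 138.156.0.7  path d0:H0→d1:-→d2:-→d3:-→d4:-→d5:-→d6:-→d7:-→d8:-→d9:-→d10:-→d11:-→d12:-→d13:-→d14:-→d15:H2  best=H2
  ? 28.17.1.60  path d0:H0→d1:-→d2:-→d3:-→d4:-→d5:-→d6:-→d7:-→d8:-→d9:-→d10:-→d11:-→d12:-→d13:-→d14:-→d15:-→d16:-→d17:-→d18:-→d19:-→d20:-→d21:-→d22:-→d23:-→d24:H0  best=H0

== LOOKUPS ==
["H2","H3","H3","H0","H2","H0"]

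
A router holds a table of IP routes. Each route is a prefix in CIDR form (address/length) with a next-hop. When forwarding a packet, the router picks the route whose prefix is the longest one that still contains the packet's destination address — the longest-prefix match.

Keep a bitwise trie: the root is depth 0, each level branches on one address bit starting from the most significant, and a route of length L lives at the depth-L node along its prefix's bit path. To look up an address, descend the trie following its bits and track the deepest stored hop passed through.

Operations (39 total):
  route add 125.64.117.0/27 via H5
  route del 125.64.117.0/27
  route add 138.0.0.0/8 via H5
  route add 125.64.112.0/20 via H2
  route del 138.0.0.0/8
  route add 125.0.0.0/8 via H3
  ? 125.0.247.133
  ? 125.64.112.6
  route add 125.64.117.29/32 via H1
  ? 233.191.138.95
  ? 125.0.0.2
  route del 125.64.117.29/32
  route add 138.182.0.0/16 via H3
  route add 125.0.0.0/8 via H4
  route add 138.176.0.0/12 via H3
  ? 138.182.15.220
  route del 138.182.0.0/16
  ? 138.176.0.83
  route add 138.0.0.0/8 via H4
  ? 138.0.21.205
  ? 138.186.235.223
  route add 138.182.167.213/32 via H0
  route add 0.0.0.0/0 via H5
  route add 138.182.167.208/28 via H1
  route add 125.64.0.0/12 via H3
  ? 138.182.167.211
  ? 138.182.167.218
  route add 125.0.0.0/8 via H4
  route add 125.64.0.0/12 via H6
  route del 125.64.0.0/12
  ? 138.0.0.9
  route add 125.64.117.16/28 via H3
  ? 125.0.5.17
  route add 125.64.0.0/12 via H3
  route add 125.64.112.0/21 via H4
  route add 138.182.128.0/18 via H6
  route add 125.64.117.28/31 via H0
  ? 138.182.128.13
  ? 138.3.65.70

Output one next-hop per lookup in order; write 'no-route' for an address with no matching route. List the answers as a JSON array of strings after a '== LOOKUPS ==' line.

Trace:
  add 125.64.117.0/27 -> H5 at depth 27
  - 125.64.117.0/27 clear@27
  add 138.0.0.0/8 -> H5 at depth 8
  add 125.64.112.0/20 -> H2 at depth 20
  - 138.0.0.0/8 clear@8
  add 125.0.0.0/8 -> H3 at depth 8
  lookup 125.0.247.133: bits 011111010 walk d0:-→d1:-→d2:-→d3:-→d4:-→d5:-→d6:-→d7:-→d8:H3→d9:- -> H3
  lookup 125.64.112.6: bits 011111010100000001110 walk d0:-→d1:-→d2:-→d3:-→d4:-→d5:-→d6:-→d7:-→d8:H3→d9:-→d10:-→d11:-→d12:-→d13:-→d14:-→d15:-→d16:-→d17:-→d18:-→d19:-→d20:H2→d21:- -> H2
  add 125.64.117.29/32 -> H1 at depth 32
  lookup 233.191.138.95: bits 1 walk d0:-→d1:- -> no-route
  lookup 125.0.0.2: bits 011111010 walk d0:-→d1:-→d2:-→d3:-→d4:-→d5:-→d6:-→d7:-→d8:H3→d9:- -> H3
  - 125.64.117.29/32 clear@32
  add 138.182.0.0/16 -> H3 at depth 16
  add 125.0.0.0/8 -> H4 at depth 8
  add 138.176.0.0/12 -> H3 at depth 12
  lookup 138.182.15.220: bits 1000101010110110 walk d0:-→d1:-→d2:-→d3:-→d4:-→d5:-→d6:-→d7:-→d8:-→d9:-→d10:-→d11:-→d12:H3→d13:-→d14:-→d15:-→d16:H3 -> H3
  - 138.182.0.0/16 clear@16
  lookup 138.176.0.83: bits 1000101010110 walk d0:-→d1:-→d2:-→d3:-→d4:-→d5:-→d6:-→d7:-→d8:-→d9:-→d10:-→d11:-→d12:H3→d13:- -> H3
  add 138.0.0.0/8 -> H4 at depth 8
  lookup 138.0.21.205: bits 10001010 walk d0:-→d1:-→d2:-→d3:-→d4:-→d5:-→d6:-→d7:-→d8:H4 -> H4
  lookup 138.186.235.223: bits 100010101011 walk d0:-→d1:-→d2:-→d3:-→d4:-→d5:-→d6:-→d7:-→d8:H4→d9:-→d10:-→d11:-→d12:H3 -> H3
  add 138.182.167.213/32 -> H0 at depth 32
  add 0.0.0.0/0 -> H5 at depth 0
  add 138.182.167.208/28 -> H1 at depth 28
  add 125.64.0.0/12 -> H3 at depth 12
  lookup 138.182.167.211: bits 10001010101101101010011111010 walk d0:H5→d1:-→d2:-→d3:-→d4:-→d5:-→d6:-→d7:-→d8:H4→d9:-→d10:-→d11:-→d12:H3→d13:-→d14:-→d15:-→d16:-→d17:-→d18:-→d19:-→d20:-→d21:-→d22:-→d23:-→d24:-→d25:-→d26:-→d27:-→d28:H1→d29:- -> H1
  lookup 138.182.167.218: bits 1000101010110110101001111101 walk d0:H5→d1:-→d2:-→d3:-→d4:-→d5:-→d6:-→d7:-→d8:H4→d9:-→d10:-→d11:-→d12:H3→d13:-→d14:-→d15:-→d16:-→d17:-→d18:-→d19:-→d20:-→d21:-→d22:-→d23:-→d24:-→d25:-→d26:-→d27:-→d28:H1 -> H1
  add 125.0.0.0/8 -> H4 at depth 8
  add 125.64.0.0/12 -> H6 at depth 12
  - 125.64.0.0/12 clear@12
  lookup 138.0.0.9: bits 10001010 walk d0:H5→d1:-→d2:-→d3:-→d4:-→d5:-→d6:-→d7:-→d8:H4 -> H4
  add 125.64.117.16/28 -> H3 at depth 28
  lookup 125.0.5.17: bits 011111010 walk d0:H5→d1:-→d2:-→d3:-→d4:-→d5:-→d6:-→d7:-→d8:H4→d9:- -> H4
  add 125.64.0.0/12 -> H3 at depth 12
  add 125.64.112.0/21 -> H4 at depth 21
  add 138.182.128.0/18 -> H6 at depth 18
  add 125.64.117.28/31 -> H0 at depth 31
  lookup 138.182.128.13: bits 100010101011011010 walk d0:H5→d1:-→d2:-→d3:-→d4:-→d5:-→d6:-→d7:-→d8:H4→d9:-→d10:-→d11:-→d12:H3→d13:-→d14:-→d15:-→d16:-→d17:-→d18:H6 -> H6
  lookup 138.3.65.70: bits 10001010 walk d0:H5→d1:-→d2:-→d3:-→d4:-→d5:-→d6:-→d7:-→d8:H4 -> H4

== LOOKUPS ==
["H3","H2","no-route","H3","H3","H3","H4","H3","H1","H1","H4","H4","H6","H4"]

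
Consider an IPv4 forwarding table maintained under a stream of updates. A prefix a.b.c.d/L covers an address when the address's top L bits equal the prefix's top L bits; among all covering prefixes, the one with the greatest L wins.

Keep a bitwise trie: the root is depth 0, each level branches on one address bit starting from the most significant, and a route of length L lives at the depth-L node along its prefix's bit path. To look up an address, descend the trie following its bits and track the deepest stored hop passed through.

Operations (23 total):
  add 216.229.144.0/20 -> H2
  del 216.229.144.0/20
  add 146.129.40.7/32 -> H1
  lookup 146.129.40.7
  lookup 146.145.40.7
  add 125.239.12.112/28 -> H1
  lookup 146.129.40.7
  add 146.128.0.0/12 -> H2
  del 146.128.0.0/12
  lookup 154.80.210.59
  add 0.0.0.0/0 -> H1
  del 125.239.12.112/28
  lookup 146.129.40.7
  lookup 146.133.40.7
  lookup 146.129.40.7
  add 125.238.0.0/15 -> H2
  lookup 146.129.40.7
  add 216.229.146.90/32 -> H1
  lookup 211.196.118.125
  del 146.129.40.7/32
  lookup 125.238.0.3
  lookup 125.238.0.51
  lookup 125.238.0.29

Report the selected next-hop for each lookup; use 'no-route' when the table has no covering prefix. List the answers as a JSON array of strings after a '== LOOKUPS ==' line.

Apply in order:
  add 216.229.144.0/20 -> H2 at depth 20
  del 216.229.144.0/20 (clear depth 20)
  add 146.129.40.7/32 -> H1 at depth 32
  ? 146.129.40.7  path d0:-→d1:-→d2:-→d3:-→d4:-→d5:-→d6:-→d7:-→d8:-→d9:-→d10:-→d11:-→d12:-→d13:-→d14:-→d15:-→d16:-→d17:-→d18:-→d19:-→d20:-→d21:-→d22:-→d23:-→d24:-→d25:-→d26:-→d27:-→d28:-→d29:-→d30:-→d31:-→d32:H1  best=H1
  ? 146.145.40.7  path d0:-→d1:-→d2:-→d3:-→d4:-→d5:-→d6:-→d7:-→d8:-→d9:-→d10:-→d11:-  best=no-route
  add 125.239.12.112/28 -> H1 at depth 28
  ? 146.129.40.7  path d0:-→d1:-→d2:-→d3:-→d4:-→d5:-→d6:-→d7:-→d8:-→d9:-→d10:-→d11:-→d12:-→d13:-→d14:-→d15:-→d16:-→d17:-→d18:-→d19:-→d20:-→d21:-→d22:-→d23:-→d24:-→d25:-→d26:-→d27:-→d28:-→d29:-→d30:-→d31:-→d32:H1  best=H1
  add 146.128.0.0/12 -> H2 at depth 12
  del 146.128.0.0/12 (clear depth 12)
  ? 154.80.210.59  path d0:-→d1:-→d2:-→d3:-→d4:-  best=no-route
  add 0.0.0.0/0 -> H1 at depth 0
  del 125.239.12.112/28 (clear depth 28)
  ? 146.129.40.7  path d0:H1→d1:-→d2:-→d3:-→d4:-→d5:-→d6:-→d7:-→d8:-→d9:-→d10:-→d11:-→d12:-→d13:-→d14:-→d15:-→d16:-→d17:-→d18:-→d19:-→d20:-→d21:-→d22:-→d23:-→d24:-→d25:-→d26:-→d27:-→d28:-→d29:-→d30:-→d31:-→d32:H1  best=H1
  ? 146.133.40.7  path d0:H1→d1:-→d2:-→d3:-→d4:-→d5:-→d6:-→d7:-→d8:-→d9:-→d10:-→d11:-→d12:-→d13:-  best=H1
  ? 146.129.40.7  path d0:H1→d1:-→d2:-→d3:-→d4:-→d5:-→d6:-→d7:-→d8:-→d9:-→d10:-→d11:-→d12:-→d13:-→d14:-→d15:-→d16:-→d17:-→d18:-→d19:-→d20:-→d21:-→d22:-→d23:-→d24:-→d25:-→d26:-→d27:-→d28:-→d29:-→d30:-→d31:-→d32:H1  best=H1
  add 125.238.0.0/15 -> H2 at depth 15
  ? 146.129.40.7  path d0:H1→d1:-→d2:-→d3:-→d4:-→d5:-→d6:-→d7:-→d8:-→d9:-→d10:-→d11:-→d12:-→d13:-→d14:-→d15:-→d16:-→d17:-→d18:-→d19:-→d20:-→d21:-→d22:-→d23:-→d24:-→d25:-→d26:-→d27:-→d28:-→d29:-→d30:-→d31:-→d32:H1  best=H1
  add 216.229.146.90/32 -> H1 at depth 32
  ? 211.196.118.125  path d0:H1→d1:-→d2:-→d3:-→d4:-  best=H1
  del 146.129.40.7/32 (clear depth 32)
  ? 125.238.0.3  path d0:H1→d1:-→d2:-→d3:-→d4:-→d5:-→d6:-→d7:-→d8:-→d9:-→d10:-→d11:-→d12:-→d13:-→d14:-→d15:H2  best=H2
  ? 125.238.0.51  path d0:H1→d1:-→d2:-→d3:-→d4:-→d5:-→d6:-→d7:-→d8:-→d9:-→d10:-→d11:-→d12:-→d13:-→d14:-→d15:H2  best=H2
  ? 125.238.0.29  path d0:H1→d1:-→d2:-→d3:-→d4:-→d5:-→d6:-→d7:-→d8:-→d9:-→d10:-→d11:-→d12:-→d13:-→d14:-→d15:H2  best=H2

== LOOKUPS ==
["H1","no-route","H1","no-route","H1","H1","H1","H1","H1","H2","H2","H2"]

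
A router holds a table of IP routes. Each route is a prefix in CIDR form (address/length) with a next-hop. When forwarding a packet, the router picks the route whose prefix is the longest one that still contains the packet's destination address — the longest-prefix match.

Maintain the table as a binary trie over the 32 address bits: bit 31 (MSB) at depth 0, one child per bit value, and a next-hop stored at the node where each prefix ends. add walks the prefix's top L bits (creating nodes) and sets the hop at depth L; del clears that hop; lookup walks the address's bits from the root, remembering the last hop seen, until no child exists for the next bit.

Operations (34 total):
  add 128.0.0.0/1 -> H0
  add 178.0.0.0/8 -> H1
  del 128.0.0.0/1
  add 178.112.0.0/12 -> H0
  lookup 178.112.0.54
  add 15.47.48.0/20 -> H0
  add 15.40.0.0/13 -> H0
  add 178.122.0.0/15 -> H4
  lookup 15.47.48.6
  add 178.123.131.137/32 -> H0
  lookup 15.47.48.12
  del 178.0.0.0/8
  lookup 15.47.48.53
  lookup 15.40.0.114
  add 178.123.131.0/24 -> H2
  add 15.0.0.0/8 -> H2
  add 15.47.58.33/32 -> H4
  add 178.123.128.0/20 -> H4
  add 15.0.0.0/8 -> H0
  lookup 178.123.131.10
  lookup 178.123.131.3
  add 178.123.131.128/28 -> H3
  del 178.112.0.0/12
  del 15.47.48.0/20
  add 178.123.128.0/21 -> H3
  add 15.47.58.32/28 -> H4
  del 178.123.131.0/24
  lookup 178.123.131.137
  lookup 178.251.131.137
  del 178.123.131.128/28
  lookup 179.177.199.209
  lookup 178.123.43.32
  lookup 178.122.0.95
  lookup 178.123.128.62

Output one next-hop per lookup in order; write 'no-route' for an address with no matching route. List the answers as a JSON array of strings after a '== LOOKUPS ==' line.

Process each operation:
  add 128.0.0.0/1 -> H0 at depth 1
  add 178.0.0.0/8 -> H1 at depth 8
  del 128.0.0.0/1 (clear depth 1)
  add 178.112.0.0/12 -> H0 at depth 12
  ? 178.112.0.54  path d0:-→d1:-→d2:-→d3:-→d4:-→d5:-→d6:-→d7:-→d8:H1→d9:-→d10:-→d11:-→d12:H0  best=H0
  add 15.47.48.0/20 -> H0 at depth 20
  add 15.40.0.0/13 -> H0 at depth 13
  add 178.122.0.0/15 -> H4 at depth 15
  ? 15.47.48.6  path d0:-→d1:-→d2:-→d3:-→d4:-→d5:-→d6:-→d7:-→d8:-→d9:-→d10:-→d11:-→d12:-→d13:H0→d14:-→d15:-→d16:-→d17:-→d18:-→d19:-→d20:H0  best=H0
  add 178.123.131.137/32 -> H0 at depth 32
  ? 15.47.48.12  path d0:-→d1:-→d2:-→d3:-→d4:-→d5:-→d6:-→d7:-→d8:-→d9:-→d10:-→d11:-→d12:-→d13:H0→d14:-→d15:-→d16:-→d17:-→d18:-→d19:-→d20:H0  best=H0
  del 178.0.0.0/8 (clear depth 8)
  ? 15.47.48.53  path d0:-→d1:-→d2:-→d3:-→d4:-→d5:-→d6:-→d7:-→d8:-→d9:-→d10:-→d11:-→d12:-→d13:H0→d14:-→d15:-→d16:-→d17:-→d18:-→d19:-→d20:H0  best=H0
  ? 15.40.0.114  path d0:-→d1:-→d2:-→d3:-→d4:-→d5:-→d6:-→d7:-→d8:-→d9:-→d10:-→d11:-→d12:-→d13:H0  best=H0
  add 178.123.131.0/24 -> H2 at depth 24
  add 15.0.0.0/8 -> H2 at depth 8
  add 15.47.58.33/32 -> H4 at depth 32
  add 178.123.128.0/20 -> H4 at depth 20
  add 15.0.0.0/8 -> H0 at depth 8
  ? 178.123.131.10  path d0:-→d1:-→d2:-→d3:-→d4:-→d5:-→d6:-→d7:-→d8:-→d9:-→d10:-→d11:-→d12:H0→d13:-→d14:-→d15:H4→d16:-→d17:-→d18:-→d19:-→d20:H4→d21:-→d22:-→d23:-→d24:H2  best=H2
  ? 178.123.131.3  path d0:-→d1:-→d2:-→d3:-→d4:-→d5:-→d6:-→d7:-→d8:-→d9:-→d10:-→d11:-→d12:H0→d13:-→d14:-→d15:H4→d16:-→d17:-→d18:-→d19:-→d20:H4→d21:-→d22:-→d23:-→d24:H2  best=H2
  add 178.123.131.128/28 -> H3 at depth 28
  del 178.112.0.0/12 (clear depth 12)
  del 15.47.48.0/20 (clear depth 20)
  add 178.123.128.0/21 -> H3 at depth 21
  add 15.47.58.32/28 -> H4 at depth 28
  del 178.123.131.0/24 (clear depth 24)
  ? 178.123.131.137  path d0:-→d1:-→d2:-→d3:-→d4:-→d5:-→d6:-→d7:-→d8:-→d9:-→d10:-→d11:-→d12:-→d13:-→d14:-→d15:H4→d16:-→d17:-→d18:-→d19:-→d20:H4→d21:H3→d22:-→d23:-→d24:-→d25:-→d26:-→d27:-→d28:H3→d29:-→d30:-→d31:-→d32:H0  best=H0
  ? 178.251.131.137  path d0:-→d1:-→d2:-→d3:-→d4:-→d5:-→d6:-→d7:-→d8:-  best=no-route
  del 178.123.131.128/28 (clear depth 28)
  ? 179.177.199.209  path d0:-→d1:-→d2:-→d3:-→d4:-→d5:-→d6:-→d7:-  best=no-route
  ? 178.123.43.32  path d0:-→d1:-→d2:-→d3:-→d4:-→d5:-→d6:-→d7:-→d8:-→d9:-→d10:-→d11:-→d12:-→d13:-→d14:-→d15:H4→d16:-  best=H4
  ? 178.122.0.95  path d0:-→d1:-→d2:-→d3:-→d4:-→d5:-→d6:-→d7:-→d8:-→d9:-→d10:-→d11:-→d12:-→d13:-→d14:-→d15:H4  best=H4
  ? 178.123.128.62  path d0:-→d1:-→d2:-→d3:-→d4:-→d5:-→d6:-→d7:-→d8:-→d9:-→d10:-→d11:-→d12:-→d13:-→d14:-→d15:H4→d16:-→d17:-→d18:-→d19:-→d20:H4→d21:H3→d22:-  best=H3

== LOOKUPS ==
["H0","H0","H0","H0","H0","H2","H2","H0","no-route","no-route","H4","H4","H3"]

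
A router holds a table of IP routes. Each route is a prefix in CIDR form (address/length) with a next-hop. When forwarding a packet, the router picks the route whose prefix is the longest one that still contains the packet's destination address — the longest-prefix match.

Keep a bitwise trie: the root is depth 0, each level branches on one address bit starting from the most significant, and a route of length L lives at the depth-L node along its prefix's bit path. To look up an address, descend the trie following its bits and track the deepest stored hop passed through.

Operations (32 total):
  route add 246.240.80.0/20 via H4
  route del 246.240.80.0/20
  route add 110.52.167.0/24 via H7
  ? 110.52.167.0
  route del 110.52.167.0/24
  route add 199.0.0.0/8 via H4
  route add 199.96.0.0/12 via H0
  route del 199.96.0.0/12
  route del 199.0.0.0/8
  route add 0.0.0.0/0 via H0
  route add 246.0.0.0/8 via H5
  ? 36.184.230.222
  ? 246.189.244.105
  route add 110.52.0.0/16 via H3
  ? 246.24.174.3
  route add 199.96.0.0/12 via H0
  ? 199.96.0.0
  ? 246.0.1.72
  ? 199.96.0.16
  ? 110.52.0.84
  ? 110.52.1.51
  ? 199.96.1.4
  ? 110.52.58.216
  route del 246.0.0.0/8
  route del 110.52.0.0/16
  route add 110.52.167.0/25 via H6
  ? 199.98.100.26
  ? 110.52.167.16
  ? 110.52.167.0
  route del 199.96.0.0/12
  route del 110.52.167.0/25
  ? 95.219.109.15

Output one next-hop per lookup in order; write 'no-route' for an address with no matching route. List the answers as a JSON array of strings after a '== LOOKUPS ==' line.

Apply in order:
  + 246.240.80.0/20 (H4) depth=20
  - 246.240.80.0/20 clear@20
  + 110.52.167.0/24 (H7) depth=24
  Q 110.52.167.0: descend 011011100011010010100111 ; hops seen [H7] ; pick H7
  - 110.52.167.0/24 clear@24
  + 199.0.0.0/8 (H4) depth=8
  + 199.96.0.0/12 (H0) depth=12
  - 199.96.0.0/12 clear@12
  - 199.0.0.0/8 clear@8
  + 0.0.0.0/0 (H0) depth=0
  + 246.0.0.0/8 (H5) depth=8
  Q 36.184.230.222: descend 0 ; hops seen [H0] ; pick H0
  Q 246.189.244.105: descend 111101101 ; hops seen [H0,H5] ; pick H5
  + 110.52.0.0/16 (H3) depth=16
  Q 246.24.174.3: descend 11110110 ; hops seen [H0,H5] ; pick H5
  + 199.96.0.0/12 (H0) depth=12
  Q 199.96.0.0: descend 110001110110 ; hops seen [H0,H0] ; pick H0
  Q 246.0.1.72: descend 11110110 ; hops seen [H0,H5] ; pick H5
  Q 199.96.0.16: descend 110001110110 ; hops seen [H0,H0] ; pick H0
  Q 110.52.0.84: descend 0110111000110100 ; hops seen [H0,H3] ; pick H3
  Q 110.52.1.51: descend 0110111000110100 ; hops seen [H0,H3] ; pick H3
  Q 199.96.1.4: descend 110001110110 ; hops seen [H0,H0] ; pick H0
  Q 110.52.58.216: descend 0110111000110100 ; hops seen [H0,H3] ; pick H3
  - 246.0.0.0/8 clear@8
  - 110.52.0.0/16 clear@16
  + 110.52.167.0/25 (H6) depth=25
  Q 199.98.100.26: descend 110001110110 ; hops seen [H0,H0] ; pick H0
  Q 110.52.167.16: descend 0110111000110100101001110 ; hops seen [H0,H6] ; pick H6
  Q 110.52.167.0: descend 0110111000110100101001110 ; hops seen [H0,H6] ; pick H6
  - 199.96.0.0/12 clear@12
  - 110.52.167.0/25 clear@25
  Q 95.219.109.15: descend 01 ; hops seen [H0] ; pick H0

== LOOKUPS ==
["H7","H0","H5","H5","H0","H5","H0","H3","H3","H0","H3","H0","H6","H6","H0"]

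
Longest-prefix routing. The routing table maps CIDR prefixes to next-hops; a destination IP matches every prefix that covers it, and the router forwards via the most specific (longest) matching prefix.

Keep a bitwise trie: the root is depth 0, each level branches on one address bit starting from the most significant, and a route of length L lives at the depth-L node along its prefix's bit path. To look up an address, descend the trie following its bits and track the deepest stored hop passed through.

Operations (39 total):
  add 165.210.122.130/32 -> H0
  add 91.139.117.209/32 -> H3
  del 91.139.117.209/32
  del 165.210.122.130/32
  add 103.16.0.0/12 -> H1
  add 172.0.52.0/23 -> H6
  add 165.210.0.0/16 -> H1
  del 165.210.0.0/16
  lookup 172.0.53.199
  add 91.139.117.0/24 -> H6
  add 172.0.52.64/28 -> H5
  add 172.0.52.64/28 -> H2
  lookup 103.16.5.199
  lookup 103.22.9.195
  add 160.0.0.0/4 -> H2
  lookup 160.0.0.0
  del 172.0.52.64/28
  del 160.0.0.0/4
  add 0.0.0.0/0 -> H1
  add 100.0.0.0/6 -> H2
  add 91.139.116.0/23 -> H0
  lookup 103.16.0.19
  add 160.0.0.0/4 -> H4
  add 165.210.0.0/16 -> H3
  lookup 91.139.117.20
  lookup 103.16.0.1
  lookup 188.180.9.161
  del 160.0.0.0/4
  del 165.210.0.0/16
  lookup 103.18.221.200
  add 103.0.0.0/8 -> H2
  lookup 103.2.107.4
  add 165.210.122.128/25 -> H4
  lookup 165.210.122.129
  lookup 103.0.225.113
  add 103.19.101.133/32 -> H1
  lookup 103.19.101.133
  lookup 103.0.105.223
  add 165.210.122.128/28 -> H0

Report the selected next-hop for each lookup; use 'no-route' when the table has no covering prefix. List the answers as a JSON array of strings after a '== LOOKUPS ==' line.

Apply in order:
  add 165.210.122.130/32 -> H0 at depth 32
  add 91.139.117.209/32 -> H3 at depth 32
  - 91.139.117.209/32 clear@32
  - 165.210.122.130/32 clear@32
  add 103.16.0.0/12 -> H1 at depth 12
  add 172.0.52.0/23 -> H6 at depth 23
  add 165.210.0.0/16 -> H1 at depth 16
  - 165.210.0.0/16 clear@16
  ? 172.0.53.199  path d0:-→d1:-→d2:-→d3:-→d4:-→d5:-→d6:-→d7:-→d8:-→d9:-→d10:-→d11:-→d12:-→d13:-→d14:-→d15:-→d16:-→d17:-→d18:-→d19:-→d20:-→d21:-→d22:-→d23:H6  best=H6
  add 91.139.117.0/24 -> H6 at depth 24
  add 172.0.52.64/28 -> H5 at depth 28
  add 172.0.52.64/28 -> H2 at depth 28
  ? 103.16.5.199  path d0:-→d1:-→d2:-→d3:-→d4:-→d5:-→d6:-→d7:-→d8:-→d9:-→d10:-→d11:-→d12:H1  best=H1
  ? 103.22.9.195  path d0:-→d1:-→d2:-→d3:-→d4:-→d5:-→d6:-→d7:-→d8:-→d9:-→d10:-→d11:-→d12:H1  best=H1
  add 160.0.0.0/4 -> H2 at depth 4
  ? 160.0.0.0  path d0:-→d1:-→d2:-→d3:-→d4:H2→d5:-  best=H2
  - 172.0.52.64/28 clear@28
  - 160.0.0.0/4 clear@4
  add 0.0.0.0/0 -> H1 at depth 0
  add 100.0.0.0/6 -> H2 at depth 6
  add 91.139.116.0/23 -> H0 at depth 23
  ? 103.16.0.19  path d0:H1→d1:-→d2:-→d3:-→d4:-→d5:-→d6:H2→d7:-→d8:-→d9:-→d10:-→d11:-→d12:H1  best=H1
  add 160.0.0.0/4 -> H4 at depth 4
  add 165.210.0.0/16 -> H3 at depth 16
  ? 91.139.117.20  path d0:H1→d1:-→d2:-→d3:-→d4:-→d5:-→d6:-→d7:-→d8:-→d9:-→d10:-→d11:-→d12:-→d13:-→d14:-→d15:-→d16:-→d17:-→d18:-→d19:-→d20:-→d21:-→d22:-→d23:H0→d24:H6  best=H6
  ? 103.16.0.1  path d0:H1→d1:-→d2:-→d3:-→d4:-→d5:-→d6:H2→d7:-→d8:-→d9:-→d10:-→d11:-→d12:H1  best=H1
  ? 188.180.9.161  path d0:H1→d1:-→d2:-→d3:-  best=H1
  - 160.0.0.0/4 clear@4
  - 165.210.0.0/16 clear@16
  ? 103.18.221.200  path d0:H1→d1:-→d2:-→d3:-→d4:-→d5:-→d6:H2→d7:-→d8:-→d9:-→d10:-→d11:-→d12:H1  best=H1
  add 103.0.0.0/8 -> H2 at depth 8
  ? 103.2.107.4  path d0:H1→d1:-→d2:-→d3:-→d4:-→d5:-→d6:H2→d7:-→d8:H2→d9:-→d10:-→d11:-  best=H2
  add 165.210.122.128/25 -> H4 at depth 25
  ? 165.210.122.129  path d0:H1→d1:-→d2:-→d3:-→d4:-→d5:-→d6:-→d7:-→d8:-→d9:-→d10:-→d11:-→d12:-→d13:-→d14:-→d15:-→d16:-→d17:-→d18:-→d19:-→d20:-→d21:-→d22:-→d23:-→d24:-→d25:H4→d26:-→d27:-→d28:-→d29:-→d30:-  best=H4
  ? 103.0.225.113  path d0:H1→d1:-→d2:-→d3:-→d4:-→d5:-→d6:H2→d7:-→d8:H2→d9:-→d10:-→d11:-  best=H2
  add 103.19.101.133/32 -> H1 at depth 32
  ? 103.19.101.133  path d0:H1→d1:-→d2:-→d3:-→d4:-→d5:-→d6:H2→d7:-→d8:H2→d9:-→d10:-→d11:-→d12:H1→d13:-→d14:-→d15:-→d16:-→d17:-→d18:-→d19:-→d20:-→d21:-→d22:-→d23:-→d24:-→d25:-→d26:-→d27:-→d28:-→d29:-→d30:-→d31:-→d32:H1  best=H1
  ? 103.0.105.223  path d0:H1→d1:-→d2:-→d3:-→d4:-→d5:-→d6:H2→d7:-→d8:H2→d9:-→d10:-→d11:-  best=H2
  add 165.210.122.128/28 -> H0 at depth 28

== LOOKUPS ==
["H6","H1","H1","H2","H1","H6","H1","H1","H1","H2","H4","H2","H1","H2"]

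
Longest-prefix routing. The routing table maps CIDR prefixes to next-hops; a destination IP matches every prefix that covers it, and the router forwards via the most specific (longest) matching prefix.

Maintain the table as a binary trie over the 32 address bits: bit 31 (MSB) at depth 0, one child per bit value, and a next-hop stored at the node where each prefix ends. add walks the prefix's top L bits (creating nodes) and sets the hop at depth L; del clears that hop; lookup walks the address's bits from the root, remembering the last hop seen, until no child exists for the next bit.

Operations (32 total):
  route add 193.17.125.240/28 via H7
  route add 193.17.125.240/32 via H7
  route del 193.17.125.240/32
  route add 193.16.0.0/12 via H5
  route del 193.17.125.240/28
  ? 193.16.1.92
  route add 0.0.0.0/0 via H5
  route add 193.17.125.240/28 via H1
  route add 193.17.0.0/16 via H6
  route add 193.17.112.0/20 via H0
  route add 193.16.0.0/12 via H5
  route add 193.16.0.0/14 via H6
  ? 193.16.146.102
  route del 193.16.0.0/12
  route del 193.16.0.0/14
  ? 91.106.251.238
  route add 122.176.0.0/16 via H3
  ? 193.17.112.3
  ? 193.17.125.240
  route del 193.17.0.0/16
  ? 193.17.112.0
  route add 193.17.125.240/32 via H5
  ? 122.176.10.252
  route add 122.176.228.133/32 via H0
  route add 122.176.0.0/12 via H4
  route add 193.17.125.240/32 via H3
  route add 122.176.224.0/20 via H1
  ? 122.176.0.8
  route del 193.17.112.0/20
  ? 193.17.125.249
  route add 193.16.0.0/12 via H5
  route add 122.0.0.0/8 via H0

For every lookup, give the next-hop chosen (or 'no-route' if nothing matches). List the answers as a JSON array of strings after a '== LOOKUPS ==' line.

Trace:
  + 193.17.125.240/28 (H7) depth=28
  + 193.17.125.240/32 (H7) depth=32
  del 193.17.125.240/32 (clear depth 32)
  + 193.16.0.0/12 (H5) depth=12
  del 193.17.125.240/28 (clear depth 28)
  ? 193.16.1.92  path d0:-→d1:-→d2:-→d3:-→d4:-→d5:-→d6:-→d7:-→d8:-→d9:-→d10:-→d11:-→d12:H5→d13:-→d14:-→d15:-  best=H5
  + 0.0.0.0/0 (H5) depth=0
  + 193.17.125.240/28 (H1) depth=28
  + 193.17.0.0/16 (H6) depth=16
  + 193.17.112.0/20 (H0) depth=20
  + 193.16.0.0/12 (H5) depth=12
  + 193.16.0.0/14 (H6) depth=14
  ? 193.16.146.102  path d0:H5→d1:-→d2:-→d3:-→d4:-→d5:-→d6:-→d7:-→d8:-→d9:-→d10:-→d11:-→d12:H5→d13:-→d14:H6→d15:-  best=H6
  del 193.16.0.0/12 (clear depth 12)
  del 193.16.0.0/14 (clear depth 14)
  ? 91.106.251.238  path d0:H5  best=H5
  + 122.176.0.0/16 (H3) depth=16
  ? 193.17.112.3  path d0:H5→d1:-→d2:-→d3:-→d4:-→d5:-→d6:-→d7:-→d8:-→d9:-→d10:-→d11:-→d12:-→d13:-→d14:-→d15:-→d16:H6→d17:-→d18:-→d19:-→d20:H0  best=H0
  ? 193.17.125.240  path d0:H5→d1:-→d2:-→d3:-→d4:-→d5:-→d6:-→d7:-→d8:-→d9:-→d10:-→d11:-→d12:-→d13:-→d14:-→d15:-→d16:H6→d17:-→d18:-→d19:-→d20:H0→d21:-→d22:-→d23:-→d24:-→d25:-→d26:-→d27:-→d28:H1→d29:-→d30:-→d31:-→d32:-  best=H1
  del 193.17.0.0/16 (clear depth 16)
  ? 193.17.112.0  path d0:H5→d1:-→d2:-→d3:-→d4:-→d5:-→d6:-→d7:-→d8:-→d9:-→d10:-→d11:-→d12:-→d13:-→d14:-→d15:-→d16:-→d17:-→d18:-→d19:-→d20:H0  best=H0
  + 193.17.125.240/32 (H5) depth=32
  ? 122.176.10.252  path d0:H5→d1:-→d2:-→d3:-→d4:-→d5:-→d6:-→d7:-→d8:-→d9:-→d10:-→d11:-→d12:-→d13:-→d14:-→d15:-→d16:H3  best=H3
  + 122.176.228.133/32 (H0) depth=32
  + 122.176.0.0/12 (H4) depth=12
  + 193.17.125.240/32 (H3) depth=32
  + 122.176.224.0/20 (H1) depth=20
  ? 122.176.0.8  path d0:H5→d1:-→d2:-→d3:-→d4:-→d5:-→d6:-→d7:-→d8:-→d9:-→d10:-→d11:-→d12:H4→d13:-→d14:-→d15:-→d16:H3  best=H3
  del 193.17.112.0/20 (clear depth 20)
  ? 193.17.125.249  path d0:H5→d1:-→d2:-→d3:-→d4:-→d5:-→d6:-→d7:-→d8:-→d9:-→d10:-→d11:-→d12:-→d13:-→d14:-→d15:-→d16:-→d17:-→d18:-→d19:-→d20:-→d21:-→d22:-→d23:-→d24:-→d25:-→d26:-→d27:-→d28:H1  best=H1
  + 193.16.0.0/12 (H5) depth=12
  + 122.0.0.0/8 (H0) depth=8

== LOOKUPS ==
["H5","H6","H5","H0","H1","H0","H3","H3","H1"]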